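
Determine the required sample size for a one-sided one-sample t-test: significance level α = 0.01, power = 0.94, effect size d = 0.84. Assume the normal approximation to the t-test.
n = 22

Sample size formula (one-sample t-test, normal approximation):
n = ((z_α + z_β) / d)²

z_α = 2.326 (for α = 0.01, one-sided)
z_β = 1.555 (for power = 0.94)
d = 0.84

n = ((2.326 + 1.555) / 0.84)²
n = (4.620)²
n ≈ 21.34
Round up to the next whole number: n = 22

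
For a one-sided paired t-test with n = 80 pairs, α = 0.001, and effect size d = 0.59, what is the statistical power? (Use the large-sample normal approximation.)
Power ≈ 0.99

Power calculation (paired t-test, normal approximation):
z_β = d · √n - z_α
z_β = 0.59 · √80 - 3.090
z_β = 0.59 · 8.944 - 3.090
z_β = 2.187

Power = Φ(z_β) = Φ(2.187) ≈ 0.986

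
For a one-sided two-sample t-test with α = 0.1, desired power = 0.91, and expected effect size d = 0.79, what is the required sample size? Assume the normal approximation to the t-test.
n = 23 per group

Sample size formula (two-sample t-test, normal approximation):
n = 2 · ((z_α + z_β) / d)²

z_α = 1.282 (for α = 0.1, one-sided)
z_β = 1.341 (for power = 0.91)
d = 0.79

n = 2 · ((1.282 + 1.341) / 0.79)²
n = 2 · (3.320)²
n ≈ 22.04
Round up to the next whole number: n = 23 per group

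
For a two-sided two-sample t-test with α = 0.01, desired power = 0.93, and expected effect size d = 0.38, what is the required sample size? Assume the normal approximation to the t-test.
n = 228 per group

Sample size formula (two-sample t-test, normal approximation):
n = 2 · ((z_{α/2} + z_β) / d)²

z_{α/2} = 2.576 (for α = 0.01, two-sided)
z_β = 1.476 (for power = 0.93)
d = 0.38

n = 2 · ((2.576 + 1.476) / 0.38)²
n = 2 · (10.663)²
n ≈ 227.40
Round up to the next whole number: n = 228 per group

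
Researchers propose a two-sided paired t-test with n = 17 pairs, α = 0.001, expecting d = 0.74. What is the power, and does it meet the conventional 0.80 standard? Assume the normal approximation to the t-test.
Power ≈ 0.41; the study is underpowered (power < 0.80)

Power calculation (paired t-test, normal approximation):
z_β = d · √n - z_{α/2}
z_β = 0.74 · √17 - 3.291
z_β = 0.74 · 4.123 - 3.291
z_β = -0.239

Power = Φ(z_β) = Φ(-0.239) ≈ 0.405

Effect size d = 0.74 is medium by Cohen's convention (0.2/0.5/0.8).

Threshold: power ≥ 0.80 is conventionally adequate.
Power ≈ 0.41 → the study is underpowered (power < 0.80).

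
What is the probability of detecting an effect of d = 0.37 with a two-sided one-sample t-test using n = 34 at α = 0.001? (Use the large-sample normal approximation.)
Power ≈ 0.13

Power calculation (one-sample t-test, normal approximation):
z_β = d · √n - z_{α/2}
z_β = 0.37 · √34 - 3.291
z_β = 0.37 · 5.831 - 3.291
z_β = -1.133

Power = Φ(z_β) = Φ(-1.133) ≈ 0.129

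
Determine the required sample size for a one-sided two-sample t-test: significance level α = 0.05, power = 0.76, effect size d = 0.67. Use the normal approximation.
n = 25 per group

Sample size formula (two-sample t-test, normal approximation):
n = 2 · ((z_α + z_β) / d)²

z_α = 1.645 (for α = 0.05, one-sided)
z_β = 0.706 (for power = 0.76)
d = 0.67

n = 2 · ((1.645 + 0.706) / 0.67)²
n = 2 · (3.509)²
n ≈ 24.63
Round up to the next whole number: n = 25 per group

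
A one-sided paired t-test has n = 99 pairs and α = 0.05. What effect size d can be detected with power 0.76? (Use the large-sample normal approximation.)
d ≈ 0.24

Minimum detectable effect (paired t-test, normal approximation):
d = (z_α + z_β) / √n
d = (1.645 + 0.706) / √99
d = 2.351 / 9.950
d ≈ 0.24

By Cohen's convention (0.2 small / 0.5 medium / 0.8 large): small effect.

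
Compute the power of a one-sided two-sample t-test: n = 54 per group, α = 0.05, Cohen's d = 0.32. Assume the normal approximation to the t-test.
Power ≈ 0.51

Power calculation (two-sample t-test, normal approximation):
z_β = d · √(n/2) - z_α
z_β = 0.32 · √(54/2) - 1.645
z_β = 0.32 · 5.196 - 1.645
z_β = 0.018

Power = Φ(z_β) = Φ(0.018) ≈ 0.507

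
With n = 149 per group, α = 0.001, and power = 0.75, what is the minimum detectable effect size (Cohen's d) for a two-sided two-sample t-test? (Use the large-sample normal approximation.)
d ≈ 0.46

Minimum detectable effect (two-sample t-test, normal approximation):
d = (z_{α/2} + z_β) / √(n/2)
d = (3.291 + 0.674) / √(149/2)
d = 3.965 / 8.631
d ≈ 0.46

By Cohen's convention (0.2 small / 0.5 medium / 0.8 large): small effect.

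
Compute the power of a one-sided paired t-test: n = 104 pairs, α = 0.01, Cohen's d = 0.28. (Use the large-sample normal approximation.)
Power ≈ 0.70

Power calculation (paired t-test, normal approximation):
z_β = d · √n - z_α
z_β = 0.28 · √104 - 2.326
z_β = 0.28 · 10.198 - 2.326
z_β = 0.529

Power = Φ(z_β) = Φ(0.529) ≈ 0.702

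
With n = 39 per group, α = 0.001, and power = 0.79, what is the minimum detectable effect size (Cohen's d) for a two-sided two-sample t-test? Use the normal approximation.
d ≈ 0.93

Minimum detectable effect (two-sample t-test, normal approximation):
d = (z_{α/2} + z_β) / √(n/2)
d = (3.291 + 0.806) / √(39/2)
d = 4.097 / 4.416
d ≈ 0.93

By Cohen's convention (0.2 small / 0.5 medium / 0.8 large): large effect.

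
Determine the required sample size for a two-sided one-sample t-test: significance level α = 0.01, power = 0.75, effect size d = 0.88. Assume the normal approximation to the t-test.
n = 14

Sample size formula (one-sample t-test, normal approximation):
n = ((z_{α/2} + z_β) / d)²

z_{α/2} = 2.576 (for α = 0.01, two-sided)
z_β = 0.674 (for power = 0.75)
d = 0.88

n = ((2.576 + 0.674) / 0.88)²
n = (3.693)²
n ≈ 13.64
Round up to the next whole number: n = 14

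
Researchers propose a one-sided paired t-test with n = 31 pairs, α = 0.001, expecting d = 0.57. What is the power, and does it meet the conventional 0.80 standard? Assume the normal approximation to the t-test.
Power ≈ 0.53; the study is underpowered (power < 0.80)

Power calculation (paired t-test, normal approximation):
z_β = d · √n - z_α
z_β = 0.57 · √31 - 3.090
z_β = 0.57 · 5.568 - 3.090
z_β = 0.083

Power = Φ(z_β) = Φ(0.083) ≈ 0.533

Effect size d = 0.57 is medium by Cohen's convention (0.2/0.5/0.8).

Threshold: power ≥ 0.80 is conventionally adequate.
Power ≈ 0.53 → the study is underpowered (power < 0.80).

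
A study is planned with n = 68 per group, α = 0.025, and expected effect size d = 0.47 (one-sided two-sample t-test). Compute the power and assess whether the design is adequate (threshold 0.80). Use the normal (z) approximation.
Power ≈ 0.78; the study is underpowered (power < 0.80)

Power calculation (two-sample t-test, normal approximation):
z_β = d · √(n/2) - z_α
z_β = 0.47 · √(68/2) - 1.960
z_β = 0.47 · 5.831 - 1.960
z_β = 0.781

Power = Φ(z_β) = Φ(0.781) ≈ 0.782

Effect size d = 0.47 is small by Cohen's convention (0.2/0.5/0.8).

Threshold: power ≥ 0.80 is conventionally adequate.
Power ≈ 0.78 → the study is underpowered (power < 0.80).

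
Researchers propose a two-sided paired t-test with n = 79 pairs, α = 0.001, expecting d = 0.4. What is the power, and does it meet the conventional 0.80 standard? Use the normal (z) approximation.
Power ≈ 0.60; the study is underpowered (power < 0.80)

Power calculation (paired t-test, normal approximation):
z_β = d · √n - z_{α/2}
z_β = 0.4 · √79 - 3.291
z_β = 0.4 · 8.888 - 3.291
z_β = 0.265

Power = Φ(z_β) = Φ(0.265) ≈ 0.604

Effect size d = 0.4 is small by Cohen's convention (0.2/0.5/0.8).

Threshold: power ≥ 0.80 is conventionally adequate.
Power ≈ 0.60 → the study is underpowered (power < 0.80).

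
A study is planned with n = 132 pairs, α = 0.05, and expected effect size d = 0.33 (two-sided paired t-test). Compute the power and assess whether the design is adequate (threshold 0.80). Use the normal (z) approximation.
Power ≈ 0.97; the study is adequately powered (power ≥ 0.80)

Power calculation (paired t-test, normal approximation):
z_β = d · √n - z_{α/2}
z_β = 0.33 · √132 - 1.960
z_β = 0.33 · 11.489 - 1.960
z_β = 1.831

Power = Φ(z_β) = Φ(1.831) ≈ 0.966

Effect size d = 0.33 is small by Cohen's convention (0.2/0.5/0.8).

Threshold: power ≥ 0.80 is conventionally adequate.
Power ≈ 0.97 → the study is adequately powered (power ≥ 0.80).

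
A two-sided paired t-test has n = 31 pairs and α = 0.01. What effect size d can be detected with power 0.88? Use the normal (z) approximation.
d ≈ 0.67

Minimum detectable effect (paired t-test, normal approximation):
d = (z_{α/2} + z_β) / √n
d = (2.576 + 1.175) / √31
d = 3.751 / 5.568
d ≈ 0.67

By Cohen's convention (0.2 small / 0.5 medium / 0.8 large): medium effect.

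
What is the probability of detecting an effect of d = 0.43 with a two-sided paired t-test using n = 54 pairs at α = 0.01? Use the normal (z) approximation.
Power ≈ 0.72

Power calculation (paired t-test, normal approximation):
z_β = d · √n - z_{α/2}
z_β = 0.43 · √54 - 2.576
z_β = 0.43 · 7.348 - 2.576
z_β = 0.584

Power = Φ(z_β) = Φ(0.584) ≈ 0.720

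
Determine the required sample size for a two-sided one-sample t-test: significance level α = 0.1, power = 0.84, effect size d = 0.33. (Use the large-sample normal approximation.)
n = 64

Sample size formula (one-sample t-test, normal approximation):
n = ((z_{α/2} + z_β) / d)²

z_{α/2} = 1.645 (for α = 0.1, two-sided)
z_β = 0.994 (for power = 0.84)
d = 0.33

n = ((1.645 + 0.994) / 0.33)²
n = (7.997)²
n ≈ 63.95
Round up to the next whole number: n = 64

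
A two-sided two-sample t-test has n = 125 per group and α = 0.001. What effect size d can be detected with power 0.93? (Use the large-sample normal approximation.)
d ≈ 0.60

Minimum detectable effect (two-sample t-test, normal approximation):
d = (z_{α/2} + z_β) / √(n/2)
d = (3.291 + 1.476) / √(125/2)
d = 4.766 / 7.906
d ≈ 0.60

By Cohen's convention (0.2 small / 0.5 medium / 0.8 large): medium effect.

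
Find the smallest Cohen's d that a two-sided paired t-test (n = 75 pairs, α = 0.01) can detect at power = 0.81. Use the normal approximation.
d ≈ 0.40

Minimum detectable effect (paired t-test, normal approximation):
d = (z_{α/2} + z_β) / √n
d = (2.576 + 0.878) / √75
d = 3.454 / 8.660
d ≈ 0.40

By Cohen's convention (0.2 small / 0.5 medium / 0.8 large): small effect.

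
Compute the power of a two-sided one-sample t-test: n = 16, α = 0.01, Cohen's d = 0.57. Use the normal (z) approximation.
Power ≈ 0.38

Power calculation (one-sample t-test, normal approximation):
z_β = d · √n - z_{α/2}
z_β = 0.57 · √16 - 2.576
z_β = 0.57 · 4.000 - 2.576
z_β = -0.296

Power = Φ(z_β) = Φ(-0.296) ≈ 0.384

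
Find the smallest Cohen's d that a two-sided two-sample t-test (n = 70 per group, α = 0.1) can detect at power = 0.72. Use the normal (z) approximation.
d ≈ 0.38

Minimum detectable effect (two-sample t-test, normal approximation):
d = (z_{α/2} + z_β) / √(n/2)
d = (1.645 + 0.583) / √(70/2)
d = 2.228 / 5.916
d ≈ 0.38

By Cohen's convention (0.2 small / 0.5 medium / 0.8 large): small effect.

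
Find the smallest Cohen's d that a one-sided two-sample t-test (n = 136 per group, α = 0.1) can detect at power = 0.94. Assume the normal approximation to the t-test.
d ≈ 0.34

Minimum detectable effect (two-sample t-test, normal approximation):
d = (z_α + z_β) / √(n/2)
d = (1.282 + 1.555) / √(136/2)
d = 2.836 / 8.246
d ≈ 0.34

By Cohen's convention (0.2 small / 0.5 medium / 0.8 large): small effect.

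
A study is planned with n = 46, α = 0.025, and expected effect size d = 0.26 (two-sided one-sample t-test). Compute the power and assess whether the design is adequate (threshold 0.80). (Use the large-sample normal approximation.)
Power ≈ 0.32; the study is underpowered (power < 0.80)

Power calculation (one-sample t-test, normal approximation):
z_β = d · √n - z_{α/2}
z_β = 0.26 · √46 - 2.241
z_β = 0.26 · 6.782 - 2.241
z_β = -0.478

Power = Φ(z_β) = Φ(-0.478) ≈ 0.316

Effect size d = 0.26 is small by Cohen's convention (0.2/0.5/0.8).

Threshold: power ≥ 0.80 is conventionally adequate.
Power ≈ 0.32 → the study is underpowered (power < 0.80).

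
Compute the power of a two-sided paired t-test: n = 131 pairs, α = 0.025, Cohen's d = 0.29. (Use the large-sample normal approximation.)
Power ≈ 0.86

Power calculation (paired t-test, normal approximation):
z_β = d · √n - z_{α/2}
z_β = 0.29 · √131 - 2.241
z_β = 0.29 · 11.446 - 2.241
z_β = 1.078

Power = Φ(z_β) = Φ(1.078) ≈ 0.859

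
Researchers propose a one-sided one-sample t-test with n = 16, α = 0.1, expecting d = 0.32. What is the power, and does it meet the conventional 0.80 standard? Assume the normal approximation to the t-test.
Power ≈ 0.50; the study is underpowered (power < 0.80)

Power calculation (one-sample t-test, normal approximation):
z_β = d · √n - z_α
z_β = 0.32 · √16 - 1.282
z_β = 0.32 · 4.000 - 1.282
z_β = -0.002

Power = Φ(z_β) = Φ(-0.002) ≈ 0.499

Effect size d = 0.32 is small by Cohen's convention (0.2/0.5/0.8).

Threshold: power ≥ 0.80 is conventionally adequate.
Power ≈ 0.50 → the study is underpowered (power < 0.80).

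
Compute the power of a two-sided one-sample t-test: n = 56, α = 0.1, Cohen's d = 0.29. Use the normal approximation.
Power ≈ 0.70

Power calculation (one-sample t-test, normal approximation):
z_β = d · √n - z_{α/2}
z_β = 0.29 · √56 - 1.645
z_β = 0.29 · 7.483 - 1.645
z_β = 0.525

Power = Φ(z_β) = Φ(0.525) ≈ 0.700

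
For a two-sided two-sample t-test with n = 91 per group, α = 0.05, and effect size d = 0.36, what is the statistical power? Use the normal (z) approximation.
Power ≈ 0.68

Power calculation (two-sample t-test, normal approximation):
z_β = d · √(n/2) - z_{α/2}
z_β = 0.36 · √(91/2) - 1.960
z_β = 0.36 · 6.745 - 1.960
z_β = 0.468

Power = Φ(z_β) = Φ(0.468) ≈ 0.680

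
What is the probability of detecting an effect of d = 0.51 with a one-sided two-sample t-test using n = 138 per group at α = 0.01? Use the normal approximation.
Power ≈ 0.97

Power calculation (two-sample t-test, normal approximation):
z_β = d · √(n/2) - z_α
z_β = 0.51 · √(138/2) - 2.326
z_β = 0.51 · 8.307 - 2.326
z_β = 1.910

Power = Φ(z_β) = Φ(1.910) ≈ 0.972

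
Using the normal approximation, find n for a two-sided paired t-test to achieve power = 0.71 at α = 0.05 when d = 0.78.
n = 11 pairs

Sample size formula (paired t-test, normal approximation):
n = ((z_{α/2} + z_β) / d)²

z_{α/2} = 1.960 (for α = 0.05, two-sided)
z_β = 0.553 (for power = 0.71)
d = 0.78

n = ((1.960 + 0.553) / 0.78)²
n = (3.222)²
n ≈ 10.38
Round up to the next whole number: n = 11 pairs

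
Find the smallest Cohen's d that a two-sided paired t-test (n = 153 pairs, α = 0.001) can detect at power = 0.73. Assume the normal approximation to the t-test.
d ≈ 0.32

Minimum detectable effect (paired t-test, normal approximation):
d = (z_{α/2} + z_β) / √n
d = (3.291 + 0.613) / √153
d = 3.903 / 12.369
d ≈ 0.32

By Cohen's convention (0.2 small / 0.5 medium / 0.8 large): small effect.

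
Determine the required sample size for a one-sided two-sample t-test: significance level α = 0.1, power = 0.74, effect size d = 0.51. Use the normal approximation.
n = 29 per group

Sample size formula (two-sample t-test, normal approximation):
n = 2 · ((z_α + z_β) / d)²

z_α = 1.282 (for α = 0.1, one-sided)
z_β = 0.643 (for power = 0.74)
d = 0.51

n = 2 · ((1.282 + 0.643) / 0.51)²
n = 2 · (3.775)²
n ≈ 28.50
Round up to the next whole number: n = 29 per group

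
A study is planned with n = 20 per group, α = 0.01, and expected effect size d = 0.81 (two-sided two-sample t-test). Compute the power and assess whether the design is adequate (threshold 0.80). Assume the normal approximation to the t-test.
Power ≈ 0.49; the study is underpowered (power < 0.80)

Power calculation (two-sample t-test, normal approximation):
z_β = d · √(n/2) - z_{α/2}
z_β = 0.81 · √(20/2) - 2.576
z_β = 0.81 · 3.162 - 2.576
z_β = -0.014

Power = Φ(z_β) = Φ(-0.014) ≈ 0.494

Effect size d = 0.81 is large by Cohen's convention (0.2/0.5/0.8).

Threshold: power ≥ 0.80 is conventionally adequate.
Power ≈ 0.49 → the study is underpowered (power < 0.80).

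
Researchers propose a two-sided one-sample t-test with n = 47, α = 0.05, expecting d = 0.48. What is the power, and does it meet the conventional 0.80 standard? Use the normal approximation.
Power ≈ 0.91; the study is adequately powered (power ≥ 0.80)

Power calculation (one-sample t-test, normal approximation):
z_β = d · √n - z_{α/2}
z_β = 0.48 · √47 - 1.960
z_β = 0.48 · 6.856 - 1.960
z_β = 1.331

Power = Φ(z_β) = Φ(1.331) ≈ 0.908

Effect size d = 0.48 is small by Cohen's convention (0.2/0.5/0.8).

Threshold: power ≥ 0.80 is conventionally adequate.
Power ≈ 0.91 → the study is adequately powered (power ≥ 0.80).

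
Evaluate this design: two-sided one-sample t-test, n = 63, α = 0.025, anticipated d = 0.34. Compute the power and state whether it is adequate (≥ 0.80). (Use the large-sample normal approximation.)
Power ≈ 0.68; the study is underpowered (power < 0.80)

Power calculation (one-sample t-test, normal approximation):
z_β = d · √n - z_{α/2}
z_β = 0.34 · √63 - 2.241
z_β = 0.34 · 7.937 - 2.241
z_β = 0.457

Power = Φ(z_β) = Φ(0.457) ≈ 0.676

Effect size d = 0.34 is small by Cohen's convention (0.2/0.5/0.8).

Threshold: power ≥ 0.80 is conventionally adequate.
Power ≈ 0.68 → the study is underpowered (power < 0.80).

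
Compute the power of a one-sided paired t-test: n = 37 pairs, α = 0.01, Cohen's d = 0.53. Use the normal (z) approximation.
Power ≈ 0.82

Power calculation (paired t-test, normal approximation):
z_β = d · √n - z_α
z_β = 0.53 · √37 - 2.326
z_β = 0.53 · 6.083 - 2.326
z_β = 0.898

Power = Φ(z_β) = Φ(0.898) ≈ 0.815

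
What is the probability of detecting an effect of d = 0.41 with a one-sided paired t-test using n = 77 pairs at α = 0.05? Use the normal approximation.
Power ≈ 0.97

Power calculation (paired t-test, normal approximation):
z_β = d · √n - z_α
z_β = 0.41 · √77 - 1.645
z_β = 0.41 · 8.775 - 1.645
z_β = 1.953

Power = Φ(z_β) = Φ(1.953) ≈ 0.975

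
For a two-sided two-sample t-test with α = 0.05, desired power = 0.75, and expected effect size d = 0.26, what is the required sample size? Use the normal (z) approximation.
n = 206 per group

Sample size formula (two-sample t-test, normal approximation):
n = 2 · ((z_{α/2} + z_β) / d)²

z_{α/2} = 1.960 (for α = 0.05, two-sided)
z_β = 0.674 (for power = 0.75)
d = 0.26

n = 2 · ((1.960 + 0.674) / 0.26)²
n = 2 · (10.131)²
n ≈ 205.27
Round up to the next whole number: n = 206 per group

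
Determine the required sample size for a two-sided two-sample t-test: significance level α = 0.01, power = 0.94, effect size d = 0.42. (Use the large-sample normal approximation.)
n = 194 per group

Sample size formula (two-sample t-test, normal approximation):
n = 2 · ((z_{α/2} + z_β) / d)²

z_{α/2} = 2.576 (for α = 0.01, two-sided)
z_β = 1.555 (for power = 0.94)
d = 0.42

n = 2 · ((2.576 + 1.555) / 0.42)²
n = 2 · (9.836)²
n ≈ 193.49
Round up to the next whole number: n = 194 per group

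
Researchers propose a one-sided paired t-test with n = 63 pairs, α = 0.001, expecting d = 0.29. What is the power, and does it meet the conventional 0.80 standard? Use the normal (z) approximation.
Power ≈ 0.22; the study is underpowered (power < 0.80)

Power calculation (paired t-test, normal approximation):
z_β = d · √n - z_α
z_β = 0.29 · √63 - 3.090
z_β = 0.29 · 7.937 - 3.090
z_β = -0.788

Power = Φ(z_β) = Φ(-0.788) ≈ 0.215

Effect size d = 0.29 is small by Cohen's convention (0.2/0.5/0.8).

Threshold: power ≥ 0.80 is conventionally adequate.
Power ≈ 0.22 → the study is underpowered (power < 0.80).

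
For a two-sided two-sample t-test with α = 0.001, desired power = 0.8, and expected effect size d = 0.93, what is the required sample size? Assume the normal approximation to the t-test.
n = 40 per group

Sample size formula (two-sample t-test, normal approximation):
n = 2 · ((z_{α/2} + z_β) / d)²

z_{α/2} = 3.291 (for α = 0.001, two-sided)
z_β = 0.842 (for power = 0.8)
d = 0.93

n = 2 · ((3.291 + 0.842) / 0.93)²
n = 2 · (4.444)²
n ≈ 39.50
Round up to the next whole number: n = 40 per group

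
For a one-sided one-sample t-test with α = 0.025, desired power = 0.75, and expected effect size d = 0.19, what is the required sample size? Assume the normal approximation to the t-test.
n = 193

Sample size formula (one-sample t-test, normal approximation):
n = ((z_α + z_β) / d)²

z_α = 1.960 (for α = 0.025, one-sided)
z_β = 0.674 (for power = 0.75)
d = 0.19

n = ((1.960 + 0.674) / 0.19)²
n = (13.863)²
n ≈ 192.18
Round up to the next whole number: n = 193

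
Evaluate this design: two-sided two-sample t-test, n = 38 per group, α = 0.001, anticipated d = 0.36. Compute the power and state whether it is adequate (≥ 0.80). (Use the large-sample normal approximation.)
Power ≈ 0.04; the study is underpowered (power < 0.80)

Power calculation (two-sample t-test, normal approximation):
z_β = d · √(n/2) - z_{α/2}
z_β = 0.36 · √(38/2) - 3.291
z_β = 0.36 · 4.359 - 3.291
z_β = -1.721

Power = Φ(z_β) = Φ(-1.721) ≈ 0.043

Effect size d = 0.36 is small by Cohen's convention (0.2/0.5/0.8).

Threshold: power ≥ 0.80 is conventionally adequate.
Power ≈ 0.04 → the study is underpowered (power < 0.80).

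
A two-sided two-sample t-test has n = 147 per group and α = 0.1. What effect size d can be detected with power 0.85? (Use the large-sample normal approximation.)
d ≈ 0.31

Minimum detectable effect (two-sample t-test, normal approximation):
d = (z_{α/2} + z_β) / √(n/2)
d = (1.645 + 1.036) / √(147/2)
d = 2.681 / 8.573
d ≈ 0.31

By Cohen's convention (0.2 small / 0.5 medium / 0.8 large): small effect.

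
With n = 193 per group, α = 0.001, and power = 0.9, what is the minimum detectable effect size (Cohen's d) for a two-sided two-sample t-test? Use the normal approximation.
d ≈ 0.47

Minimum detectable effect (two-sample t-test, normal approximation):
d = (z_{α/2} + z_β) / √(n/2)
d = (3.291 + 1.282) / √(193/2)
d = 4.572 / 9.823
d ≈ 0.47

By Cohen's convention (0.2 small / 0.5 medium / 0.8 large): small effect.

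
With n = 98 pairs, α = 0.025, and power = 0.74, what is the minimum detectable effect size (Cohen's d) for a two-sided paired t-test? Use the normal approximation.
d ≈ 0.29

Minimum detectable effect (paired t-test, normal approximation):
d = (z_{α/2} + z_β) / √n
d = (2.241 + 0.643) / √98
d = 2.885 / 9.899
d ≈ 0.29

By Cohen's convention (0.2 small / 0.5 medium / 0.8 large): small effect.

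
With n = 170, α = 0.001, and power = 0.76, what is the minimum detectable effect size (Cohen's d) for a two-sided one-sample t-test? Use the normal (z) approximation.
d ≈ 0.31

Minimum detectable effect (one-sample t-test, normal approximation):
d = (z_{α/2} + z_β) / √n
d = (3.291 + 0.706) / √170
d = 3.997 / 13.038
d ≈ 0.31

By Cohen's convention (0.2 small / 0.5 medium / 0.8 large): small effect.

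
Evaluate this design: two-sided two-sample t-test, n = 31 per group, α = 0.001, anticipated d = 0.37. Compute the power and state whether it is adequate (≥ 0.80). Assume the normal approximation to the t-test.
Power ≈ 0.03; the study is underpowered (power < 0.80)

Power calculation (two-sample t-test, normal approximation):
z_β = d · √(n/2) - z_{α/2}
z_β = 0.37 · √(31/2) - 3.291
z_β = 0.37 · 3.937 - 3.291
z_β = -1.834

Power = Φ(z_β) = Φ(-1.834) ≈ 0.033

Effect size d = 0.37 is small by Cohen's convention (0.2/0.5/0.8).

Threshold: power ≥ 0.80 is conventionally adequate.
Power ≈ 0.03 → the study is underpowered (power < 0.80).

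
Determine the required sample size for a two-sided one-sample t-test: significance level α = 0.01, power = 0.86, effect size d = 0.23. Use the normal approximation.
n = 253

Sample size formula (one-sample t-test, normal approximation):
n = ((z_{α/2} + z_β) / d)²

z_{α/2} = 2.576 (for α = 0.01, two-sided)
z_β = 1.080 (for power = 0.86)
d = 0.23

n = ((2.576 + 1.080) / 0.23)²
n = (15.896)²
n ≈ 252.68
Round up to the next whole number: n = 253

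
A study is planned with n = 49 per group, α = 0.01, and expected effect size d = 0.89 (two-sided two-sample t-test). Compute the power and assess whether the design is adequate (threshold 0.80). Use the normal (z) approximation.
Power ≈ 0.97; the study is adequately powered (power ≥ 0.80)

Power calculation (two-sample t-test, normal approximation):
z_β = d · √(n/2) - z_{α/2}
z_β = 0.89 · √(49/2) - 2.576
z_β = 0.89 · 4.950 - 2.576
z_β = 1.829

Power = Φ(z_β) = Φ(1.829) ≈ 0.966

Effect size d = 0.89 is large by Cohen's convention (0.2/0.5/0.8).

Threshold: power ≥ 0.80 is conventionally adequate.
Power ≈ 0.97 → the study is adequately powered (power ≥ 0.80).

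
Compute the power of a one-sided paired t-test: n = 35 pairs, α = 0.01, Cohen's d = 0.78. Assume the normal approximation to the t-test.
Power ≈ 0.99

Power calculation (paired t-test, normal approximation):
z_β = d · √n - z_α
z_β = 0.78 · √35 - 2.326
z_β = 0.78 · 5.916 - 2.326
z_β = 2.288

Power = Φ(z_β) = Φ(2.288) ≈ 0.989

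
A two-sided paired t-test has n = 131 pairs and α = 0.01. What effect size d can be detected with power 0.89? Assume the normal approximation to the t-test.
d ≈ 0.33

Minimum detectable effect (paired t-test, normal approximation):
d = (z_{α/2} + z_β) / √n
d = (2.576 + 1.227) / √131
d = 3.802 / 11.446
d ≈ 0.33

By Cohen's convention (0.2 small / 0.5 medium / 0.8 large): small effect.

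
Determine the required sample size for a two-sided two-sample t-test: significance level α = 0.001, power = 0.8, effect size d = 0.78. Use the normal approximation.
n = 57 per group

Sample size formula (two-sample t-test, normal approximation):
n = 2 · ((z_{α/2} + z_β) / d)²

z_{α/2} = 3.291 (for α = 0.001, two-sided)
z_β = 0.842 (for power = 0.8)
d = 0.78

n = 2 · ((3.291 + 0.842) / 0.78)²
n = 2 · (5.299)²
n ≈ 56.16
Round up to the next whole number: n = 57 per group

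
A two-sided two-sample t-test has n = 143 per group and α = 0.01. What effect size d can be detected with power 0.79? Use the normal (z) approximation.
d ≈ 0.40

Minimum detectable effect (two-sample t-test, normal approximation):
d = (z_{α/2} + z_β) / √(n/2)
d = (2.576 + 0.806) / √(143/2)
d = 3.382 / 8.456
d ≈ 0.40

By Cohen's convention (0.2 small / 0.5 medium / 0.8 large): small effect.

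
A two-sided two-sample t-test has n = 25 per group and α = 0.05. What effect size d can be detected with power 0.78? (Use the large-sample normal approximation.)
d ≈ 0.77

Minimum detectable effect (two-sample t-test, normal approximation):
d = (z_{α/2} + z_β) / √(n/2)
d = (1.960 + 0.772) / √(25/2)
d = 2.732 / 3.536
d ≈ 0.77

By Cohen's convention (0.2 small / 0.5 medium / 0.8 large): medium effect.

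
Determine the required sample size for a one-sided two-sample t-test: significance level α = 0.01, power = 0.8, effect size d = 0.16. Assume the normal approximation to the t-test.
n = 785 per group

Sample size formula (two-sample t-test, normal approximation):
n = 2 · ((z_α + z_β) / d)²

z_α = 2.326 (for α = 0.01, one-sided)
z_β = 0.842 (for power = 0.8)
d = 0.16

n = 2 · ((2.326 + 0.842) / 0.16)²
n = 2 · (19.800)²
n ≈ 784.08
Round up to the next whole number: n = 785 per group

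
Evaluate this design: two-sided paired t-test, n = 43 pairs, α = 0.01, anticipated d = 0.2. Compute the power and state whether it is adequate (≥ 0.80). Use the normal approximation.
Power ≈ 0.10; the study is underpowered (power < 0.80)

Power calculation (paired t-test, normal approximation):
z_β = d · √n - z_{α/2}
z_β = 0.2 · √43 - 2.576
z_β = 0.2 · 6.557 - 2.576
z_β = -1.264

Power = Φ(z_β) = Φ(-1.264) ≈ 0.103

Effect size d = 0.2 is small by Cohen's convention (0.2/0.5/0.8).

Threshold: power ≥ 0.80 is conventionally adequate.
Power ≈ 0.10 → the study is underpowered (power < 0.80).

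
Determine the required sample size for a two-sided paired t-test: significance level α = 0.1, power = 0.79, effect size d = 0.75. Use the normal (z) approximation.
n = 11 pairs

Sample size formula (paired t-test, normal approximation):
n = ((z_{α/2} + z_β) / d)²

z_{α/2} = 1.645 (for α = 0.1, two-sided)
z_β = 0.806 (for power = 0.79)
d = 0.75

n = ((1.645 + 0.806) / 0.75)²
n = (3.268)²
n ≈ 10.68
Round up to the next whole number: n = 11 pairs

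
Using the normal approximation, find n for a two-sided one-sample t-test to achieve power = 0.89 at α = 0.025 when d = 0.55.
n = 40

Sample size formula (one-sample t-test, normal approximation):
n = ((z_{α/2} + z_β) / d)²

z_{α/2} = 2.241 (for α = 0.025, two-sided)
z_β = 1.227 (for power = 0.89)
d = 0.55

n = ((2.241 + 1.227) / 0.55)²
n = (6.305)²
n ≈ 39.75
Round up to the next whole number: n = 40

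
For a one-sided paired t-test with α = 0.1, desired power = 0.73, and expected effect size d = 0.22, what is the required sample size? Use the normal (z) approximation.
n = 75 pairs

Sample size formula (paired t-test, normal approximation):
n = ((z_α + z_β) / d)²

z_α = 1.282 (for α = 0.1, one-sided)
z_β = 0.613 (for power = 0.73)
d = 0.22

n = ((1.282 + 0.613) / 0.22)²
n = (8.614)²
n ≈ 74.20
Round up to the next whole number: n = 75 pairs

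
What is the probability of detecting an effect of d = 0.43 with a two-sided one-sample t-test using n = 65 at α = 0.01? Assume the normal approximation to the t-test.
Power ≈ 0.81

Power calculation (one-sample t-test, normal approximation):
z_β = d · √n - z_{α/2}
z_β = 0.43 · √65 - 2.576
z_β = 0.43 · 8.062 - 2.576
z_β = 0.891

Power = Φ(z_β) = Φ(0.891) ≈ 0.814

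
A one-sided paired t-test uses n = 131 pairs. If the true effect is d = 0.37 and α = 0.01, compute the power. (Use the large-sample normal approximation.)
Power ≈ 0.97

Power calculation (paired t-test, normal approximation):
z_β = d · √n - z_α
z_β = 0.37 · √131 - 2.326
z_β = 0.37 · 11.446 - 2.326
z_β = 1.908

Power = Φ(z_β) = Φ(1.908) ≈ 0.972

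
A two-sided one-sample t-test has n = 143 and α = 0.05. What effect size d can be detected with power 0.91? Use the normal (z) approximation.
d ≈ 0.28

Minimum detectable effect (one-sample t-test, normal approximation):
d = (z_{α/2} + z_β) / √n
d = (1.960 + 1.341) / √143
d = 3.301 / 11.958
d ≈ 0.28

By Cohen's convention (0.2 small / 0.5 medium / 0.8 large): small effect.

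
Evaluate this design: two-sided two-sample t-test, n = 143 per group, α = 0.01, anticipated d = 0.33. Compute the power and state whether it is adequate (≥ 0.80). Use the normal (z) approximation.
Power ≈ 0.58; the study is underpowered (power < 0.80)

Power calculation (two-sample t-test, normal approximation):
z_β = d · √(n/2) - z_{α/2}
z_β = 0.33 · √(143/2) - 2.576
z_β = 0.33 · 8.456 - 2.576
z_β = 0.215

Power = Φ(z_β) = Φ(0.215) ≈ 0.585

Effect size d = 0.33 is small by Cohen's convention (0.2/0.5/0.8).

Threshold: power ≥ 0.80 is conventionally adequate.
Power ≈ 0.58 → the study is underpowered (power < 0.80).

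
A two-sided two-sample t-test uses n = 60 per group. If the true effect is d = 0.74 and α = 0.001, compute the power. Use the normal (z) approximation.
Power ≈ 0.78

Power calculation (two-sample t-test, normal approximation):
z_β = d · √(n/2) - z_{α/2}
z_β = 0.74 · √(60/2) - 3.291
z_β = 0.74 · 5.477 - 3.291
z_β = 0.763

Power = Φ(z_β) = Φ(0.763) ≈ 0.777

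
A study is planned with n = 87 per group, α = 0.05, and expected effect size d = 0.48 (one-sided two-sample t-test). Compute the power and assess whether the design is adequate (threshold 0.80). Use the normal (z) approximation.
Power ≈ 0.94; the study is adequately powered (power ≥ 0.80)

Power calculation (two-sample t-test, normal approximation):
z_β = d · √(n/2) - z_α
z_β = 0.48 · √(87/2) - 1.645
z_β = 0.48 · 6.595 - 1.645
z_β = 1.521

Power = Φ(z_β) = Φ(1.521) ≈ 0.936

Effect size d = 0.48 is small by Cohen's convention (0.2/0.5/0.8).

Threshold: power ≥ 0.80 is conventionally adequate.
Power ≈ 0.94 → the study is adequately powered (power ≥ 0.80).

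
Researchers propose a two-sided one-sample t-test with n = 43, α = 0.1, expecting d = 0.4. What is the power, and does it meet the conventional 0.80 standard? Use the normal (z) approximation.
Power ≈ 0.84; the study is adequately powered (power ≥ 0.80)

Power calculation (one-sample t-test, normal approximation):
z_β = d · √n - z_{α/2}
z_β = 0.4 · √43 - 1.645
z_β = 0.4 · 6.557 - 1.645
z_β = 0.978

Power = Φ(z_β) = Φ(0.978) ≈ 0.836

Effect size d = 0.4 is small by Cohen's convention (0.2/0.5/0.8).

Threshold: power ≥ 0.80 is conventionally adequate.
Power ≈ 0.84 → the study is adequately powered (power ≥ 0.80).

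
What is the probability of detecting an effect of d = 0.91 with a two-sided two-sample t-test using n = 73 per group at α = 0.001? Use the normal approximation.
Power ≈ 0.99

Power calculation (two-sample t-test, normal approximation):
z_β = d · √(n/2) - z_{α/2}
z_β = 0.91 · √(73/2) - 3.291
z_β = 0.91 · 6.042 - 3.291
z_β = 2.207

Power = Φ(z_β) = Φ(2.207) ≈ 0.986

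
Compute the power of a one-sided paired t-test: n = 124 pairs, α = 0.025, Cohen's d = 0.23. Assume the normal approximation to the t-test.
Power ≈ 0.73

Power calculation (paired t-test, normal approximation):
z_β = d · √n - z_α
z_β = 0.23 · √124 - 1.960
z_β = 0.23 · 11.136 - 1.960
z_β = 0.601

Power = Φ(z_β) = Φ(0.601) ≈ 0.726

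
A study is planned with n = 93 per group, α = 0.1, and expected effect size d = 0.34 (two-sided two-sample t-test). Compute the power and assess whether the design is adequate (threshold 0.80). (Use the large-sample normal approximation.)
Power ≈ 0.75; the study is underpowered (power < 0.80)

Power calculation (two-sample t-test, normal approximation):
z_β = d · √(n/2) - z_{α/2}
z_β = 0.34 · √(93/2) - 1.645
z_β = 0.34 · 6.819 - 1.645
z_β = 0.674

Power = Φ(z_β) = Φ(0.674) ≈ 0.750

Effect size d = 0.34 is small by Cohen's convention (0.2/0.5/0.8).

Threshold: power ≥ 0.80 is conventionally adequate.
Power ≈ 0.75 → the study is underpowered (power < 0.80).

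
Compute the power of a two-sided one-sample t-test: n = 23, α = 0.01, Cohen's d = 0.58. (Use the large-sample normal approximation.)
Power ≈ 0.58

Power calculation (one-sample t-test, normal approximation):
z_β = d · √n - z_{α/2}
z_β = 0.58 · √23 - 2.576
z_β = 0.58 · 4.796 - 2.576
z_β = 0.206

Power = Φ(z_β) = Φ(0.206) ≈ 0.582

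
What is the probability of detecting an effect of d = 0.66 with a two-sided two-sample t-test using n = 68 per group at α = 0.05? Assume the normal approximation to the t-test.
Power ≈ 0.97

Power calculation (two-sample t-test, normal approximation):
z_β = d · √(n/2) - z_{α/2}
z_β = 0.66 · √(68/2) - 1.960
z_β = 0.66 · 5.831 - 1.960
z_β = 1.888

Power = Φ(z_β) = Φ(1.888) ≈ 0.971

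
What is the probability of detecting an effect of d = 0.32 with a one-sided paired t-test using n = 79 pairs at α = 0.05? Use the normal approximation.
Power ≈ 0.88

Power calculation (paired t-test, normal approximation):
z_β = d · √n - z_α
z_β = 0.32 · √79 - 1.645
z_β = 0.32 · 8.888 - 1.645
z_β = 1.199

Power = Φ(z_β) = Φ(1.199) ≈ 0.885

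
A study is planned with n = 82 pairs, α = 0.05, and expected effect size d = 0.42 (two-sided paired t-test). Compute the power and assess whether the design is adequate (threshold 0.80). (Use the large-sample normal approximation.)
Power ≈ 0.97; the study is adequately powered (power ≥ 0.80)

Power calculation (paired t-test, normal approximation):
z_β = d · √n - z_{α/2}
z_β = 0.42 · √82 - 1.960
z_β = 0.42 · 9.055 - 1.960
z_β = 1.843

Power = Φ(z_β) = Φ(1.843) ≈ 0.967

Effect size d = 0.42 is small by Cohen's convention (0.2/0.5/0.8).

Threshold: power ≥ 0.80 is conventionally adequate.
Power ≈ 0.97 → the study is adequately powered (power ≥ 0.80).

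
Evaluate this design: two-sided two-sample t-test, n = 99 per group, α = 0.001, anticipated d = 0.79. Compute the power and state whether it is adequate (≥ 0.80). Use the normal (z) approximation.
Power ≈ 0.99; the study is adequately powered (power ≥ 0.80)

Power calculation (two-sample t-test, normal approximation):
z_β = d · √(n/2) - z_{α/2}
z_β = 0.79 · √(99/2) - 3.291
z_β = 0.79 · 7.036 - 3.291
z_β = 2.268

Power = Φ(z_β) = Φ(2.268) ≈ 0.988

Effect size d = 0.79 is medium by Cohen's convention (0.2/0.5/0.8).

Threshold: power ≥ 0.80 is conventionally adequate.
Power ≈ 0.99 → the study is adequately powered (power ≥ 0.80).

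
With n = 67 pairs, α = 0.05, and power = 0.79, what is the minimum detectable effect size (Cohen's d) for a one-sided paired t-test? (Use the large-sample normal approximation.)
d ≈ 0.30

Minimum detectable effect (paired t-test, normal approximation):
d = (z_α + z_β) / √n
d = (1.645 + 0.806) / √67
d = 2.451 / 8.185
d ≈ 0.30

By Cohen's convention (0.2 small / 0.5 medium / 0.8 large): small effect.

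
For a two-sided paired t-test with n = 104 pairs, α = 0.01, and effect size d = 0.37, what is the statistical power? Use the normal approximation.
Power ≈ 0.88

Power calculation (paired t-test, normal approximation):
z_β = d · √n - z_{α/2}
z_β = 0.37 · √104 - 2.576
z_β = 0.37 · 10.198 - 2.576
z_β = 1.197

Power = Φ(z_β) = Φ(1.197) ≈ 0.884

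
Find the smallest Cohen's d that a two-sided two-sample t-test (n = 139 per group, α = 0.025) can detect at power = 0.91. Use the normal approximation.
d ≈ 0.43

Minimum detectable effect (two-sample t-test, normal approximation):
d = (z_{α/2} + z_β) / √(n/2)
d = (2.241 + 1.341) / √(139/2)
d = 3.582 / 8.337
d ≈ 0.43

By Cohen's convention (0.2 small / 0.5 medium / 0.8 large): small effect.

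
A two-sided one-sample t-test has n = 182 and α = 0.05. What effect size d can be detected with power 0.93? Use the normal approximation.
d ≈ 0.25

Minimum detectable effect (one-sample t-test, normal approximation):
d = (z_{α/2} + z_β) / √n
d = (1.960 + 1.476) / √182
d = 3.436 / 13.491
d ≈ 0.25

By Cohen's convention (0.2 small / 0.5 medium / 0.8 large): small effect.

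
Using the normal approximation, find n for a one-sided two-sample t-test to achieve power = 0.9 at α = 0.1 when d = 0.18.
n = 406 per group

Sample size formula (two-sample t-test, normal approximation):
n = 2 · ((z_α + z_β) / d)²

z_α = 1.282 (for α = 0.1, one-sided)
z_β = 1.282 (for power = 0.9)
d = 0.18

n = 2 · ((1.282 + 1.282) / 0.18)²
n = 2 · (14.244)²
n ≈ 405.78
Round up to the next whole number: n = 406 per group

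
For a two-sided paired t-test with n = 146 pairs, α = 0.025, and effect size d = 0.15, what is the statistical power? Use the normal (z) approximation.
Power ≈ 0.33

Power calculation (paired t-test, normal approximation):
z_β = d · √n - z_{α/2}
z_β = 0.15 · √146 - 2.241
z_β = 0.15 · 12.083 - 2.241
z_β = -0.429

Power = Φ(z_β) = Φ(-0.429) ≈ 0.334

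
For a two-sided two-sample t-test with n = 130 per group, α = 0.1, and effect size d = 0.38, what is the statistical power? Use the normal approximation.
Power ≈ 0.92

Power calculation (two-sample t-test, normal approximation):
z_β = d · √(n/2) - z_{α/2}
z_β = 0.38 · √(130/2) - 1.645
z_β = 0.38 · 8.062 - 1.645
z_β = 1.419

Power = Φ(z_β) = Φ(1.419) ≈ 0.922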